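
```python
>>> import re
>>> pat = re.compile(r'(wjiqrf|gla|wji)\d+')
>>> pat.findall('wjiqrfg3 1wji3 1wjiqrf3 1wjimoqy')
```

['wji', 'wjiqrf']

Matches: at [10:14] match 'wji3', group 1 = 'wji'; at [16:23] match 'wjiqrf3', group 1 = 'wjiqrf'.
One capturing group, so `findall` returns just the captured substring from each match — 2 in all.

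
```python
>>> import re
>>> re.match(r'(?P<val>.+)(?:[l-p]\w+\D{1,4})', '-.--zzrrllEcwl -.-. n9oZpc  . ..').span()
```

The pattern matches one or more of any character (captured as 'val'); then a character in [l-p], then one or more of a word character, then 1 to 4 of a non-digit (non-capturing group).
`match` is anchored at position 0; if the pattern doesn't fit there, it returns None.
The match spans [0:30] → '-.--zzrrllEcwl -.-. n9oZpc  . '.
Captured: group 1 = '-.--zzrrllEcwl -.-. n9oZ'.

(0, 30)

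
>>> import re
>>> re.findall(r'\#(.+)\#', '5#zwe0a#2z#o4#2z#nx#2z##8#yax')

['zwe0a#2z#o4#2z#nx#2z##8']

`findall` collects group 1 from the one match (1 total).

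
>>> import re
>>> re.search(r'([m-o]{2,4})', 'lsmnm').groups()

('mnm',)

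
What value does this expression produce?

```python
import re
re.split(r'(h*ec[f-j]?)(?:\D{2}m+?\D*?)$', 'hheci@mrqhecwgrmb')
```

Pattern: zero or more of a literal 'h', then the literal 'ec', then optionally a character in [f-j] (captured); then exactly 2 of a non-digit, then one or more of the literal 'm' (lazy), then zero or more of a non-digit (lazy) (non-capturing group); then anchored at the end.
Matches to split on: at [0:17] → 'hheci@mrqhecwgrmb'.
`re.split` interleaves the captured-group text with the surrounding fragments.

['', 'hhec', '']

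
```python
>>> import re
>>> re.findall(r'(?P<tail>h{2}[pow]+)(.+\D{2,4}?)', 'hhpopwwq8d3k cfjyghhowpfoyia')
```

[('hhpopww', 'q8d3k cfjyghhowpfoyia')]

`findall` packs the 2 group values into a tuple for every match.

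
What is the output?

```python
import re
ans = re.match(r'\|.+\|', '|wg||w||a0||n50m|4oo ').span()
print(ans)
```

(0, 17)

`re.match` only tries the pattern at the start of the string.
The match spans [0:17] → '|wg||w||a0||n50m|'.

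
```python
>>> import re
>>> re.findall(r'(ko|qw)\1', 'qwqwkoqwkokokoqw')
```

After group 1 captures some text, `\1` only succeeds where that same text appears again.
`findall` collects group 1 from each match (2 total).

['qw', 'ko']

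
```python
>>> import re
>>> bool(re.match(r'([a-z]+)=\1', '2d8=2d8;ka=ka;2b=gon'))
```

With `match`, the pattern is implicitly anchored at the beginning.
Here position 0 doesn't satisfy it, so the call returns None, and `bool(None)` is False.

False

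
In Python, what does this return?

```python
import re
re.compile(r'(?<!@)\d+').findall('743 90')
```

The negative lookaround is zero-width — it rules out positions where the adjacent text would match, without consuming anything.
Since nothing is captured, `findall` lists the 2 matched substrings directly.

['743', '90']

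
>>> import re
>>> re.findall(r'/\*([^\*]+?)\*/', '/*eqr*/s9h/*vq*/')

One capturing group, so `findall` returns just the captured substring from each match — 2 in all.

['eqr', 'vq']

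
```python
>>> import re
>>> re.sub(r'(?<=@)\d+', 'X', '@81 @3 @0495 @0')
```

The positive lookaround only admits positions where the adjacent text matches; those characters stay outside the span.
Every occurrence is swapped for 'X'.

'@X @X @X @X'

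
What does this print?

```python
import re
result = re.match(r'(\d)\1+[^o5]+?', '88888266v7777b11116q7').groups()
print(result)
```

('8',)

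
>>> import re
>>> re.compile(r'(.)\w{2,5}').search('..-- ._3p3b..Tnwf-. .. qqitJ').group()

'._3p3b'

Pattern: any character (captured); then 2 to 5 of a word character.
Unlike `match`, `search` isn't anchored — it looks for the pattern anywhere in the string.
The match spans [5:11] → '._3p3b'.
Captured: group 1 = '.'.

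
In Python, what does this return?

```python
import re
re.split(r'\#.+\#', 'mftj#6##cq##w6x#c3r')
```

['mftj', 'c3r']

Matches to split on: at [4:16] → '#6##cq##w6x#'.
`split` removes every match and returns the 2 fragments in between.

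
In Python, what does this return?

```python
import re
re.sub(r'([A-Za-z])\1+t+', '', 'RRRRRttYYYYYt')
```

The backreference `\1` re-matches whatever the first group consumed, character for character.
Matches: at [0:7] → 'RRRRRtt'; at [7:13] → 'YYYYYt'.
Each match is replaced by ''.

''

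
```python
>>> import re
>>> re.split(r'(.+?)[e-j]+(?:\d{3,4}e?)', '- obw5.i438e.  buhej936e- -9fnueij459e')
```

['', '- obw5.', '', '.  bu', '', '- -9fnu', '']

The `?` after the quantifier makes it lazy — it takes as little as possible before letting the rest of the pattern try.
Because the pattern has a capturing group, `split` also inserts each captured text between the pieces.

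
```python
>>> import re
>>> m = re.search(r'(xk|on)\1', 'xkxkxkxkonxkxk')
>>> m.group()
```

'xkxk'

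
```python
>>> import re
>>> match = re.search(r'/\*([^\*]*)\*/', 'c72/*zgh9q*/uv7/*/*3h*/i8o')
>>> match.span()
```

(3, 12)

`re.search` tries every starting position until one works.
The match spans [3:12] → '/*zgh9q*/'.
Captured: group 1 = 'zgh9q'.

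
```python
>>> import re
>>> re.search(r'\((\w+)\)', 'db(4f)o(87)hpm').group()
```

The match spans [2:6] → '(4f)'.

'(4f)'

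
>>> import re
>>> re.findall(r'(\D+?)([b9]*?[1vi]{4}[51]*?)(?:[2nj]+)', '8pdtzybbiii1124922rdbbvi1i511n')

[('pdtzy', 'bbiii11'), ('rd', 'bbvi1i511')]

Lazy quantifiers expand one character at a time until the remainder of the pattern can match.
2 groups means each result is a tuple of 2 captured strings — 2 here.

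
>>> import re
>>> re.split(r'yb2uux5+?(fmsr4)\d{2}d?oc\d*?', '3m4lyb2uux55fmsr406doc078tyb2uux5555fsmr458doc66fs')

A `+?`/`*?`/`{m,n}?` starts at its minimum and grows only as far as needed for what follows to match.
Because the pattern has a capturing group, `split` also inserts each captured text between the pieces.

['3m4l', 'fmsr4', '078tyb2uux5555fsmr458doc66fs']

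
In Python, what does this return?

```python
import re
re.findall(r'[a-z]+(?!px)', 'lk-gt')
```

['lk', 'gt']

The negative lookaround is zero-width — it rules out positions where the adjacent text would match, without consuming anything.
Scanning left to right: at [0:2] → 'lk'; at [3:5] → 'gt'.
`findall` yields the raw match text (2 of them) because the pattern has no groups.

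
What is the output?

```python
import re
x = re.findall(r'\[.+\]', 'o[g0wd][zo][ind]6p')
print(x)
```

['[g0wd][zo][ind]']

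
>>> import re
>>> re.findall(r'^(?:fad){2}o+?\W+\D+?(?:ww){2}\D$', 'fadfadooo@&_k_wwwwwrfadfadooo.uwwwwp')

['fadfadooo@&_k_wwwwwrfadfadooo.uwwwwp']

Pattern: anchored at the start of the string; then the literal 'fad' repeated 2 times, then one or more of a literal 'o' (lazy), then one or more of a non-word character; then one or more of a non-digit (lazy), then the literal 'ww' repeated 2 times, then a non-digit; then anchored at the end.
`findall` yields the raw match text (1 of them) because the pattern has no groups.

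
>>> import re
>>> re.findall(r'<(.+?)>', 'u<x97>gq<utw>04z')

Because the quantifier is non-greedy, it stops expanding at the earliest point where the rest of the pattern can succeed.
`findall` collects group 1 from each match (2 total).

['x97', 'utw']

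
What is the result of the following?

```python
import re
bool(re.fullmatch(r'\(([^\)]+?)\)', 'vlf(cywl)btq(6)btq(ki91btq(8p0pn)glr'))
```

False

For `fullmatch`, every character of the input must be accounted for by the pattern.
Here there's no way to consume every character, so the call returns None, and `bool(None)` is False.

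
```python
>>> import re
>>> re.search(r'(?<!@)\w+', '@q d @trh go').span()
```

`(?!…)`/`(?<!…)` only lets a position through if the neighbouring text does NOT match; no characters are consumed.
The match spans [3:4] → 'd'.

(3, 4)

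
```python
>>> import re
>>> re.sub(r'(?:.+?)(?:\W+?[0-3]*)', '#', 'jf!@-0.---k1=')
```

'#####'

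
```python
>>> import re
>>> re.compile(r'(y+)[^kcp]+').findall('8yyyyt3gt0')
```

['yyyy']

Pattern: one or more of a literal 'y' (captured); then one or more of any character except [kcp].
Scanning left to right: at [1:10] match 'yyyyt3gt0', group 1 = 'yyyy'.
Because there's exactly one group, `findall` drops the full match and keeps group 1 from the one hit.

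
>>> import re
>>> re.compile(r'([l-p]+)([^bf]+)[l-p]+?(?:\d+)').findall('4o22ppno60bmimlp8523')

Pattern: one or more of a character in [l-p] (captured); then one or more of any character except [bf] (captured); then one or more of a character in [l-p] (lazy); then one or more of a digit (non-capturing group).
`findall` packs the 2 group values into a tuple for every match.

[('o', '22ppn'), ('m', 'iml')]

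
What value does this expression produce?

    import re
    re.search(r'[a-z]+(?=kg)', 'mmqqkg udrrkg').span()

(0, 4)

Because the assertion is zero-width, the text it checks is not consumed and won't appear in the result.
`re.search` scans for the first position where the pattern succeeds.
The match spans [0:4] → 'mmqq'.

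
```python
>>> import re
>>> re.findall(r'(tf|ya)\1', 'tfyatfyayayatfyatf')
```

`\1` has to match the exact text group 1 already captured.
Matches: at [6:10] match 'yaya', group 1 = 'ya'.
Because there's exactly one group, `findall` drops the full match and keeps group 1 from the one hit.

['ya']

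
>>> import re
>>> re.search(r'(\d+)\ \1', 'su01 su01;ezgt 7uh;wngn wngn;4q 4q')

None

`\1` has to match the exact text group 1 already captured.
`search` walks the string left to right and returns the first match it finds.
Here nothing in the string fits, so the call returns None.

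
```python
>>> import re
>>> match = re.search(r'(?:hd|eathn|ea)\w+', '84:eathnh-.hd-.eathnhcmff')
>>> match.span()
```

(3, 9)

`search` walks the string left to right and returns the first match it finds.
The match spans [3:9] → 'eathnh'.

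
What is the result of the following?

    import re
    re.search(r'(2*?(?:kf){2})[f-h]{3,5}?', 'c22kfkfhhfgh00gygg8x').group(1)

The pattern matches zero or more of a literal '2' (lazy), then the literal 'kf' repeated 2 times (captured); then 3 to 5 of a character in [f-h] (lazy).
A non-greedy quantifier consumes as few characters as it can — just enough that the remainder of the pattern still matches from where it stops; whatever follows it matches normally.
`re.search` tries every starting position until one works.
The match spans [1:10] → '22kfkfhhf'.
Captured: group 1 = '22kfkf'.

'22kfkf'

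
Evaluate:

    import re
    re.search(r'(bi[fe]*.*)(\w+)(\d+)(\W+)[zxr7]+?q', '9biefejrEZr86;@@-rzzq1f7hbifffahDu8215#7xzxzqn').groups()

('biefejrEZr86;@@-rzzq1f7hbifffahDu82', '1', '5', '#')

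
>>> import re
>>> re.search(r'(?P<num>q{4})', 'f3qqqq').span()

Pattern: exactly 4 of a literal 'q' (captured as 'num').
`re.search` scans for the first position where the pattern succeeds.
The match spans [2:6] → 'qqqq'.
Captured: group 1 = 'qqqq'.

(2, 6)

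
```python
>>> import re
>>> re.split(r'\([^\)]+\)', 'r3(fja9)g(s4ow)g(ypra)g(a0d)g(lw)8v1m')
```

Matches to split on: at [2:8] → '(fja9)'; at [9:15] → '(s4ow)'; at [16:22] → '(ypra)'; at [23:28] → '(a0d)'; at [29:33] → '(lw)'.
Each match becomes a cut point; 6 segments remain.

['r3', 'g', 'g', 'g', 'g', '8v1m']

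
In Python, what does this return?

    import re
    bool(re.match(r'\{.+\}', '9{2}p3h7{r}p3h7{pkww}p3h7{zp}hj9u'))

`re.match` only tries the pattern at the start of the string.
Here the string doesn't start with a match, so the call returns None, and `bool(None)` is False.

False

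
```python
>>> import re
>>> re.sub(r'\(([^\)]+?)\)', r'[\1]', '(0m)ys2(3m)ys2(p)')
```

'[0m]ys2[3m]ys2[p]'

Matches: at [0:4] → '(0m)'; at [7:11] → '(3m)'; at [14:17] → '(p)'.
Each match is replaced using the text its own group 1 captured.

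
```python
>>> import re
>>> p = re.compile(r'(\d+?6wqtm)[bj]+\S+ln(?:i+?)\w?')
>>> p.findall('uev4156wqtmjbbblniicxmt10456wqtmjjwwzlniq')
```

['4156wqtm']

The pattern matches one or more of a digit (lazy), then the literal '6wq', then the literal 'tm' (captured); then one or more of one of [bj], then one or more of a non-whitespace character, then the literal 'ln'; then one or more of a literal 'i' (lazy) (non-capturing group); then optionally a word character.
One capturing group, so `findall` returns just the captured substring from the one match — 1 in all.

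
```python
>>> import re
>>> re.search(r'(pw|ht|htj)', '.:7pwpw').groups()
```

`re.search` tries every starting position until one works.
The match spans [3:5] → 'pw'.
Captured: group 1 = 'pw'.

('pw',)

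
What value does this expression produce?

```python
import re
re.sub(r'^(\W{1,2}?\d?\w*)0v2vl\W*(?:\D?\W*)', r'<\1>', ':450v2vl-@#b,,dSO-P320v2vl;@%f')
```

Pattern: anchored at the start of the string; then 1 to 2 of a non-word character (lazy), then optionally a digit, then zero or more of a word character (captured); then the literal '0v', then the literal '2vl', then zero or more of a non-word character; then optionally a non-digit, then zero or more of a non-word character (non-capturing group).
Matches: at [0:14] → ':450v2vl-@#b,,'.
`\1` in the replacement pulls in group 1's text for each match.

'<:45>dSO-P320v2vl;@%f'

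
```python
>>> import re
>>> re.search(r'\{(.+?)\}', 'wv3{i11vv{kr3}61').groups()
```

('i11vv{kr3',)

The match spans [3:14] → '{i11vv{kr3}'.
Captured: group 1 = 'i11vv{kr3'.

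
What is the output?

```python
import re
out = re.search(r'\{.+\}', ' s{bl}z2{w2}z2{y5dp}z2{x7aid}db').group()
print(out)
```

{bl}z2{w2}z2{y5dp}z2{x7aid}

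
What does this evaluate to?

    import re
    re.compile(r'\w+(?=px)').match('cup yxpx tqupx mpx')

None

Because the assertion is zero-width, the text it checks is not consumed and won't appear in the result.
`re.match` won't scan ahead — the pattern has to work from the very first character.
Here the string doesn't start with a match, so the call returns None.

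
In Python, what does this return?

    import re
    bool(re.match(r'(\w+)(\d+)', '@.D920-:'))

False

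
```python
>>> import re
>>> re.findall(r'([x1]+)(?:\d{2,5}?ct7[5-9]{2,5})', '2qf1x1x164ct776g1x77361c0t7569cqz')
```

Pattern: one or more of one of [x1] (captured); then 2 to 5 of a digit (lazy), then the literal 'ct7', then 2 to 5 of a character in [5-9] (non-capturing group).
Matches: at [3:15] match '1x1x164ct776', group 1 = '1x1x1'.
Because there's exactly one group, `findall` drops the full match and keeps group 1 from the one hit.

['1x1x1']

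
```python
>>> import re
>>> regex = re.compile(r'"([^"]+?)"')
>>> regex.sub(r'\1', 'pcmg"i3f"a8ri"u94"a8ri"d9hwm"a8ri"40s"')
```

Each match is replaced using the text its own group 1 captured.

'pcmgi3fa8riu94a8rid9hwma8ri40s'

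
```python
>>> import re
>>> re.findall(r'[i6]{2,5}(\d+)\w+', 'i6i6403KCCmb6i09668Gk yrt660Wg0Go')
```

['403', '0']

The pattern matches 2 to 5 of one of [i6]; then one or more of a digit (captured); then one or more of a word character.
Scanning left to right: at [0:21] match 'i6i6403KCCmb6i09668Gk', group 1 = '403'; at [25:33] match '660Wg0Go', group 1 = '0'.
Because there's exactly one group, `findall` drops the full match and keeps group 1 from each hit.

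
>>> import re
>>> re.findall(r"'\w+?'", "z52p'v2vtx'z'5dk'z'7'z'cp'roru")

["'v2vtx'", "'5dk'", "'7'", "'cp'"]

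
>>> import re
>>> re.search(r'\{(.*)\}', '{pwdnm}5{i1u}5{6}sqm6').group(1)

'pwdnm}5{i1u}5{6'

The match spans [0:17] → '{pwdnm}5{i1u}5{6}'.
Captured: group 1 = 'pwdnm}5{i1u}5{6'.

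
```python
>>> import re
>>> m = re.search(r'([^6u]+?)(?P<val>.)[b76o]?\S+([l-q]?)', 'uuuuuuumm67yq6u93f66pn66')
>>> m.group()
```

The match spans [7:24] → 'mm67yq6u93f66pn66'.

'mm67yq6u93f66pn66'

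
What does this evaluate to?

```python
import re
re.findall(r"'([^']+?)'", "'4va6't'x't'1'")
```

Matches: at [0:6] match "'4va6'", group 1 = '4va6'; at [7:10] match "'x'", group 1 = 'x'; at [11:14] match "'1'", group 1 = '1'.
With a single group, `findall` returns only what that group captured — 3 items.

['4va6', 'x', '1']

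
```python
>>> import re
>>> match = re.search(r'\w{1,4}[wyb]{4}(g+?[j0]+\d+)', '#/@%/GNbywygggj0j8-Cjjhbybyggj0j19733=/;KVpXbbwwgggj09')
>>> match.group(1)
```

'gggj0j8'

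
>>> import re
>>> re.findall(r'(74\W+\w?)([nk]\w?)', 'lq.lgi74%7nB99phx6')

[('74%7', 'nB')]

This matches the literal '74', then one or more of a non-word character, then optionally a word character (captured); then one of [nk], then optionally a word character (captured).
Walking the string: at [6:12] match '74%7nB', groups = ('74%7', 'nB').
Multiple groups make `findall` return tuples — one 2-tuple for the one match.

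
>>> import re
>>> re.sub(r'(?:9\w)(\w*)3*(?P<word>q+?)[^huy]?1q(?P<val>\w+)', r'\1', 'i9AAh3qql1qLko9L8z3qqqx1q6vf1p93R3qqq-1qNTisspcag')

'iAh3qql1qLko9L8z3qqqx1q6vf1p93R3qq'

The pattern matches the literal '9', then a word character (non-capturing group); then zero or more of a word character (captured); then zero or more of a literal '3'; then one or more of a literal 'q' (lazy) (captured as 'word'); then optionally any character except [huy], then the literal '1q'; then one or more of a word character (captured as 'val').
Matches: at [1:49] → '9AAh3qql1qLko9L8z3qqqx1q6vf1p93R3qqq-1qNTisspcag'.
Each match is replaced using the text its own group 1 captured.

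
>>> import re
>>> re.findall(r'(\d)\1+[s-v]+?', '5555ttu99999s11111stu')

['5', '9', '1']

`\1` has to match the exact text group 1 already captured.
One capturing group, so `findall` returns just the captured substring from each match — 3 in all.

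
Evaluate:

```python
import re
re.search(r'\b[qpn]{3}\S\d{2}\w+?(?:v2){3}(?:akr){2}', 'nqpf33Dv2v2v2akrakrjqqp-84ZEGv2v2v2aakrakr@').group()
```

'nqpf33Dv2v2v2akrakr'

This matches a word boundary (`\b`, zero-width); then exactly 3 of one of [qpn], then a non-whitespace character; then exactly 2 of a digit, then one or more of a word character (lazy); then the literal 'v2' repeated 3 times, then the literal 'akr' repeated 2 times.
`re.search` tries every starting position until one works.
The match spans [0:19] → 'nqpf33Dv2v2v2akrakr'.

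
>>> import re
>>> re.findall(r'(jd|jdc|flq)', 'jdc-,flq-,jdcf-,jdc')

`|` is ordered: at each position the engine commits to the first alternative that works.
Matches: at [0:2] match 'jd', group 1 = 'jd'; at [5:8] match 'flq', group 1 = 'flq'; at [10:12] match 'jd', group 1 = 'jd'; at [16:18] match 'jd', group 1 = 'jd'.
Because there's exactly one group, `findall` drops the full match and keeps group 1 from each hit.

['jd', 'flq', 'jd', 'jd']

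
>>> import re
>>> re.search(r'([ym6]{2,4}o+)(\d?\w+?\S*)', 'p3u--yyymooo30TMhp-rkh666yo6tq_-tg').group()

'yyymooo30TMhp-rkh666yo6tq_-tg'

This matches 2 to 4 of one of [ym6], then one or more of a literal 'o' (captured); then optionally a digit, then one or more of a word character (lazy), then zero or more of a non-whitespace character (captured).
Unlike `match`, `search` isn't anchored — it looks for the pattern anywhere in the string.
The match spans [5:34] → 'yyymooo30TMhp-rkh666yo6tq_-tg'.
Captured: group 1 = 'yyymooo', group 2 = '30TMhp-rkh666yo6tq_-tg'.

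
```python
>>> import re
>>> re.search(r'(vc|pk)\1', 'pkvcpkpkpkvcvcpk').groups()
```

A backreference is literal: `\1` must see the identical characters the first group matched.
Unlike `match`, `search` isn't anchored — it looks for the pattern anywhere in the string.
The match spans [4:8] → 'pkpk'.
Captured: group 1 = 'pk'.

('pk',)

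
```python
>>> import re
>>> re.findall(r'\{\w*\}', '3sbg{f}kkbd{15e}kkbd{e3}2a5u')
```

`findall` yields the raw match text (3 of them) because the pattern has no groups.

['{f}', '{15e}', '{e3}']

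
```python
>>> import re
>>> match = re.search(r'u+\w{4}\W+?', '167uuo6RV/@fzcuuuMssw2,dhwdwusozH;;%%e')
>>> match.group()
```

'uuo6RV/'

The pattern matches one or more of the literal 'u', then exactly 4 of a word character; then one or more of a non-word character (lazy).
A non-greedy quantifier consumes as few characters as it can — just enough that the remainder of the pattern still matches from where it stops; whatever follows it matches normally.
`re.search` scans for the first position where the pattern succeeds.
The match spans [3:10] → 'uuo6RV/'.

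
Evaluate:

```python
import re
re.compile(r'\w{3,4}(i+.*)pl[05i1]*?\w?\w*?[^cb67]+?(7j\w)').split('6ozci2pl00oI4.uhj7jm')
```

Because the pattern has a capturing group, `split` also inserts each captured text between the pieces.

['', 'i2', '7jm', '']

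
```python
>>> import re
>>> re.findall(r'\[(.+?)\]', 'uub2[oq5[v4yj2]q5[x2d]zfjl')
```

['oq5[v4yj2', 'x2d']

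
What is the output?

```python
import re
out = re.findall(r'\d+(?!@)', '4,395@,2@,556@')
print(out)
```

['4', '39', '55']

`(?!…)`/`(?<!…)` only lets a position through if the neighbouring text does NOT match; no characters are consumed.
Scanning left to right: at [0:1] → '4'; at [2:4] → '39'; at [10:12] → '55'.
Since nothing is captured, `findall` lists the 3 matched substrings directly.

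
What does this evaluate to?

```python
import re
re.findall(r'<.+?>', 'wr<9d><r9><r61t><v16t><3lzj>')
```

['<9d>', '<r9>', '<r61t>', '<v16t>', '<3lzj>']

Walking the string: at [2:6] → '<9d>'; at [6:10] → '<r9>'; at [10:16] → '<r61t>'; at [16:22] → '<v16t>'; at [22:28] → '<3lzj>'.
With no groups in the pattern, `findall` gives back each whole match — 5 here.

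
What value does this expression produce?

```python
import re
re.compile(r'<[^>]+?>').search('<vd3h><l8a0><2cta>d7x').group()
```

'<vd3h>'

`re.search` tries every starting position until one works.
The match spans [0:6] → '<vd3h>'.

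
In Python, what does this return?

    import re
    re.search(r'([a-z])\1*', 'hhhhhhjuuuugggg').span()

(0, 6)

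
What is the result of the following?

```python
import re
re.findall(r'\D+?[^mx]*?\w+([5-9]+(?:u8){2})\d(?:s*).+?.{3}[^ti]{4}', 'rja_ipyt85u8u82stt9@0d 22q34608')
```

['5u8u8']

Pattern: one or more of a non-digit (lazy), then zero or more of any character except [mx] (lazy), then one or more of a word character; then one or more of a character in [5-9], then the literal 'u8' repeated 2 times (captured); then a digit; then zero or more of a literal 's' (non-capturing group); then one or more of any character (lazy); then exactly 3 of any character, then exactly 4 of any character except [ti].
Walking the string: at [0:24] match 'rja_ipyt85u8u82stt9@0d 2', group 1 = '5u8u8'.
`findall` collects group 1 from the one match (1 total).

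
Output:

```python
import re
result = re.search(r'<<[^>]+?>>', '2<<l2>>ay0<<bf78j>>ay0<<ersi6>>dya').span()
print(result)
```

(1, 7)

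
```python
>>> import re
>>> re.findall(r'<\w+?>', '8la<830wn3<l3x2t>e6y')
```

['<l3x2t>']

Matches: at [10:17] → '<l3x2t>'.
`findall` yields the raw match text (1 of them) because the pattern has no groups.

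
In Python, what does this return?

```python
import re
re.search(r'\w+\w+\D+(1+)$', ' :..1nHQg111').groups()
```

('111',)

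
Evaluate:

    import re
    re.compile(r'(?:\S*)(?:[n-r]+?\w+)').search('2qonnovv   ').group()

'2qonnovv'

This matches zero or more of a non-whitespace character (non-capturing group); then one or more of a character in [n-r] (lazy), then one or more of a word character (non-capturing group).
The match spans [0:8] → '2qonnovv'.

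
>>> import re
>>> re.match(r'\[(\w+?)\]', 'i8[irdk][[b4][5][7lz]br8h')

`match` is anchored at position 0; if the pattern doesn't fit there, it returns None.
Here position 0 doesn't satisfy it, so the call returns None.

None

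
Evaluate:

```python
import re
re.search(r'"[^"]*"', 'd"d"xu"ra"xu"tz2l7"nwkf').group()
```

'"d"'

The match spans [1:4] → '"d"'.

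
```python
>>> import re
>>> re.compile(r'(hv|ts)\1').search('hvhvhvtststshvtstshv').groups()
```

The match spans [0:4] → 'hvhv'.
Captured: group 1 = 'hv'.

('hv',)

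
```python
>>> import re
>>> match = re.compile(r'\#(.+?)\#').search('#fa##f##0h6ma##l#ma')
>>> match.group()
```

The match spans [0:4] → '#fa#'.

'#fa#'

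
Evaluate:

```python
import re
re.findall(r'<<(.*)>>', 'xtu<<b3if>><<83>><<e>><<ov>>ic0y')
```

['b3if>><<83>><<e>><<ov']

Matches: at [3:28] match '<<b3if>><<83>><<e>><<ov>>', group 1 = 'b3if>><<83>><<e>><<ov'.
Because there's exactly one group, `findall` drops the full match and keeps group 1 from the one hit.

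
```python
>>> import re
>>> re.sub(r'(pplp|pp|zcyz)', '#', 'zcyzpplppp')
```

'###'

Alternation isn't longest-match — the leftmost alternative that fits at this position is chosen.
Each match is replaced by '#'.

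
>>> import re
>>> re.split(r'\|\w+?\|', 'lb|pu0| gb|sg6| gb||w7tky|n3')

['lb', ' gb', ' gb|', 'n3']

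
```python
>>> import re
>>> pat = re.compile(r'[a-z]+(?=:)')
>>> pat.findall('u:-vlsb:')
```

['u', 'vlsb']

Lookahead/lookbehind check context without consuming it, so the matched span excludes the asserted characters.
Walking the string: at [0:1] → 'u'; at [3:7] → 'vlsb'.
With no groups in the pattern, `findall` gives back each whole match — 2 here.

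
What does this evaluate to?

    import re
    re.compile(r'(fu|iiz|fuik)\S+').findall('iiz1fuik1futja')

Matches: at [0:14] match 'iiz1fuik1futja', group 1 = 'iiz'.
`findall` collects group 1 from the one match (1 total).

['iiz']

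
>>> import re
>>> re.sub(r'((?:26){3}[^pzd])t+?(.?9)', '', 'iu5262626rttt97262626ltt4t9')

'iu57262626ltt4t9'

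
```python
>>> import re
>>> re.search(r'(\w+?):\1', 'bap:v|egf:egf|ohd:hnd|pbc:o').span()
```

`\1` is not a pattern — it's the concrete string captured by group 1, re-applied verbatim.
`re.search` tries every starting position until one works.
The match spans [6:13] → 'egf:egf'.
Captured: group 1 = 'egf'.

(6, 13)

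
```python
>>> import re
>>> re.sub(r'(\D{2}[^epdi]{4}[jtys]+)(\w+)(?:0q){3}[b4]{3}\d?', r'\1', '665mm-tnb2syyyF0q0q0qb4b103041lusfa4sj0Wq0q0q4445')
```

Pattern: exactly 2 of a non-digit, then exactly 4 of any character except [epdi], then one or more of one of [jtys] (captured); then one or more of a word character (captured); then the literal '0q' repeated 3 times, then exactly 3 of one of [b4], then optionally a digit.
Matches: at [4:25] → 'm-tnb2syyyF0q0q0qb4b1'.
Each match is replaced using the text its own group 1 captured.

'665mm-tnb2syyy03041lusfa4sj0Wq0q0q4445'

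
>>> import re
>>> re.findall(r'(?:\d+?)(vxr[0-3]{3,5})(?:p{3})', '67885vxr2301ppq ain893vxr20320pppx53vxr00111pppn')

['vxr20320', 'vxr00111']

Pattern: one or more of a digit (lazy) (non-capturing group); then the literal 'vxr', then 3 to 5 of a character in [0-3] (captured); then exactly 3 of a literal 'p' (non-capturing group).
Matches: at [19:33] match '893vxr20320ppp', group 1 = 'vxr20320'; at [34:47] match '53vxr00111ppp', group 1 = 'vxr00111'.
`findall` collects group 1 from each match (2 total).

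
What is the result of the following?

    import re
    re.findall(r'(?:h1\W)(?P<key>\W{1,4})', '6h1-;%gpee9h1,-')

Pattern: the literal 'h1', then a non-word character (non-capturing group); then 1 to 4 of a non-word character (captured as 'key').
Scanning left to right: at [1:6] match 'h1-;%', group 1 = ';%'; at [11:15] match 'h1,-', group 1 = '-'.
Because there's exactly one group, `findall` drops the full match and keeps group 1 from each hit.

[';%', '-']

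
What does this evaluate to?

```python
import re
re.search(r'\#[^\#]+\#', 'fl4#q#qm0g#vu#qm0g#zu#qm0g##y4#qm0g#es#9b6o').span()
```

`re.search` tries every starting position until one works.
The match spans [3:6] → '#q#'.

(3, 6)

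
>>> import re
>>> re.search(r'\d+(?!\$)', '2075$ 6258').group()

'207'

The negative lookahead/lookbehind blocks any match where the forbidden context is present.
`search` walks the string left to right and returns the first match it finds.
The match spans [0:3] → '207'.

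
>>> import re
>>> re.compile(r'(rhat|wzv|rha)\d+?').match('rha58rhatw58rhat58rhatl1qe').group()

`re.match` won't scan ahead — the pattern has to work from the very first character.
The match spans [0:4] → 'rha5'.

'rha5'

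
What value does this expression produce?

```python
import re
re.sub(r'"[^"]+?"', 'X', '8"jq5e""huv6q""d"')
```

'8XXX'

Matches: at [1:7] → '"jq5e"'; at [7:14] → '"huv6q"'; at [14:17] → '"d"'.
Each match is replaced by 'X'.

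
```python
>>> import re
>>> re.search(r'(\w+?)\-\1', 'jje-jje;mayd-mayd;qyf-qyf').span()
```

The backreference `\1` re-matches whatever the first group consumed, character for character.
The match spans [0:7] → 'jje-jje'.

(0, 7)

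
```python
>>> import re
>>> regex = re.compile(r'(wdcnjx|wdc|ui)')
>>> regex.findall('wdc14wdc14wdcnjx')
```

Branches in `(...|...)` are attempted left-to-right; the first branch that allows the whole pattern to succeed is taken.
Because there's exactly one group, `findall` drops the full match and keeps group 1 from each hit.

['wdc', 'wdc', 'wdcnjx']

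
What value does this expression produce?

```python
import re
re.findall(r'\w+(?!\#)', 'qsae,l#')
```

['qsae']

Because the assertion is negative and zero-width, positions next to the forbidden text are skipped.
Walking the string: at [0:4] → 'qsae'.
With no groups in the pattern, `findall` gives back each whole match — 1 here.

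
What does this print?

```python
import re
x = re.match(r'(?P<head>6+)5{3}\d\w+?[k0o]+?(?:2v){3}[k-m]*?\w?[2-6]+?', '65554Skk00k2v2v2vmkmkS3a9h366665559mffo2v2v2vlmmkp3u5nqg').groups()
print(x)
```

('6',)

This matches one or more of a literal '6' (captured as 'head'); then exactly 3 of a literal '5', then a digit, then one or more of a word character (lazy); then one or more of one of [k0o] (lazy), then the literal '2v' repeated 3 times; then zero or more of a character in [k-m] (lazy), then optionally a word character, then one or more of a character in [2-6] (lazy).
`re.match` won't scan ahead — the pattern has to work from the very first character.
The match spans [0:23] → '65554Skk00k2v2v2vmkmkS3'.
Captured: group 1 = '6'.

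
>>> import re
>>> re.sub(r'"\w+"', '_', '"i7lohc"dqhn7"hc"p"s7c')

'_dqhn7_p"s7c'

Each match is replaced by '_'.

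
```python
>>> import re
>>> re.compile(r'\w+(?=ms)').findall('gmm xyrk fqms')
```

Lookahead/lookbehind check context without consuming it, so the matched span excludes the asserted characters.
Walking the string: at [9:11] → 'fq'.
Since nothing is captured, `findall` lists the 1 matched substring directly.

['fq']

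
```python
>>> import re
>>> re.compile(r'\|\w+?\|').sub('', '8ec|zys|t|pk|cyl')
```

'8ectcyl'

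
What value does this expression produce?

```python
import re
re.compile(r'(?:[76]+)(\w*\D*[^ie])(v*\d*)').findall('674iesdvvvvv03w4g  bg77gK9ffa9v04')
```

[('4iesdvvvvv03w4g  bg7', '7')]

Pattern: one or more of one of [76] (non-capturing group); then zero or more of a word character, then zero or more of a non-digit, then any character except [ie] (captured); then zero or more of the literal 'v', then zero or more of a digit (captured).
Walking the string: at [0:23] match '674iesdvvvvv03w4g  bg77', groups = ('4iesdvvvvv03w4g  bg7', '7').
With 2 capturing groups, `findall` returns a 2-tuple per match.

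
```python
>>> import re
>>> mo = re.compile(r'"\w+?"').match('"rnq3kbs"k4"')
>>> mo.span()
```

(0, 9)

`re.match` won't scan ahead — the pattern has to work from the very first character.
The match spans [0:9] → '"rnq3kbs"'.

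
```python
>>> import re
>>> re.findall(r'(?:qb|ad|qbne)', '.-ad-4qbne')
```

The regex engine tests alternatives in the order written; an earlier branch that matches wins even if a later one would match more.
Scanning left to right: at [2:4] → 'ad'; at [6:8] → 'qb'.
With no groups in the pattern, `findall` gives back each whole match — 2 here.

['ad', 'qb']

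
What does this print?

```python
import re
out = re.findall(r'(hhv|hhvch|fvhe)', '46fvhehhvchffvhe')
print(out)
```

['fvhe', 'hhv', 'fvhe']

Alternation isn't longest-match — the leftmost alternative that fits at this position is chosen.
With a single group, `findall` returns only what that group captured — 3 items.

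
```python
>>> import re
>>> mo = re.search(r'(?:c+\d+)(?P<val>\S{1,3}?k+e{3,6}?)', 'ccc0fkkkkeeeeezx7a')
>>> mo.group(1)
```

'fkkkkeee'

The match spans [0:12] → 'ccc0fkkkkeee'.
Captured: group 1 = 'fkkkkeee'.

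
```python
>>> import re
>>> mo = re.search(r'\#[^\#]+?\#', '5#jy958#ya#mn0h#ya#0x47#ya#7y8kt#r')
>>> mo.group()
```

'#jy958#'

`re.search` tries every starting position until one works.
The match spans [1:8] → '#jy958#'.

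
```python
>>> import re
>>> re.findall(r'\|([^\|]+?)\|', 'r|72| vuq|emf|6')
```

['72', 'emf']

Walking the string: at [1:5] match '|72|', group 1 = '72'; at [9:14] match '|emf|', group 1 = 'emf'.
Because there's exactly one group, `findall` drops the full match and keeps group 1 from each hit.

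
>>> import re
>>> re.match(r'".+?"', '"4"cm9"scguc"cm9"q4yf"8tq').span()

Because the quantifier is non-greedy, it stops expanding at the earliest point where the rest of the pattern can succeed.
`re.match` only tries the pattern at the start of the string.
The match spans [0:3] → '"4"'.

(0, 3)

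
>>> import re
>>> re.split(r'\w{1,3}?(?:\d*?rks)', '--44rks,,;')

['--', ',,;']

Pattern: 1 to 3 of a word character (lazy); then zero or more of a digit (lazy), then the literal 'rks' (non-capturing group).
Matches to split on: at [2:7] → '44rks'.
Splitting on the pattern gives 2 pieces.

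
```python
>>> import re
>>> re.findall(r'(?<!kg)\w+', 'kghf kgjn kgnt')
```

['kghf', 'kgjn', 'kgnt']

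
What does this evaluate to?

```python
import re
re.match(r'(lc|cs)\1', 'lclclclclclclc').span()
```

(0, 4)

With `match`, the pattern is implicitly anchored at the beginning.
The match spans [0:4] → 'lclc'.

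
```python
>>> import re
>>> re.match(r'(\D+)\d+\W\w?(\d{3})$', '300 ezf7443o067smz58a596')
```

The pattern matches one or more of a non-digit (captured); then one or more of a digit; then a non-word character, then optionally a word character; then exactly 3 of a digit (captured); then anchored at the end.
With `match`, the pattern is implicitly anchored at the beginning.
Here the string doesn't start with a match, so the call returns None.

None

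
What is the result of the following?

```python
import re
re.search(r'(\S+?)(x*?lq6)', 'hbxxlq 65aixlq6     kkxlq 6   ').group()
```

The pattern matches one or more of a non-whitespace character (lazy) (captured); then zero or more of a literal 'x' (lazy), then the literal 'lq6' (captured).
The match spans [7:15] → '65aixlq6'.

'65aixlq6'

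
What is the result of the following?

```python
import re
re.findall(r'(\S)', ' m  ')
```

This matches a non-whitespace character (captured).
One capturing group, so `findall` returns just the captured substring from the one match — 1 in all.

['m']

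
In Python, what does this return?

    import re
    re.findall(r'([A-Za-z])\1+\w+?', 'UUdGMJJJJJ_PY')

['U', 'J']

`\1` is not a pattern — it's the concrete string captured by group 1, re-applied verbatim.
Because there's exactly one group, `findall` drops the full match and keeps group 1 from each hit.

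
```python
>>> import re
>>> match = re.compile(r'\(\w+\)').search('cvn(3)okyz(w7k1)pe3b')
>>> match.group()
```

'(3)'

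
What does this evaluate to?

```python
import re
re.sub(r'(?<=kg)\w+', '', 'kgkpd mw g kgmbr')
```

Lookahead/lookbehind check context without consuming it, so the matched span excludes the asserted characters.
Matches: at [2:5] → 'kpd'; at [13:16] → 'mbr'.
Every occurrence is swapped for ''.

'kg mw g kg'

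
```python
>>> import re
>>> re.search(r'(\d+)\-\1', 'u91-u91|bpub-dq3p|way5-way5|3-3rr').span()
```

After group 1 captures some text, `\1` only succeeds where that same text appears again.
The match spans [28:31] → '3-3'.

(28, 31)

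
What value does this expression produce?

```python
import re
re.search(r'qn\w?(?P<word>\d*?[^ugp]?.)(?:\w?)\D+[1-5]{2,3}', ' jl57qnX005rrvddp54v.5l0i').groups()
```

The pattern matches the literal 'qn', then optionally a word character; then zero or more of a digit (lazy), then optionally any character except [ugp], then any character (captured as 'word'); then optionally a word character (non-capturing group); then one or more of a non-digit, then 2 to 3 of a character in [1-5].
A `+?`/`*?`/`{m,n}?` starts at its minimum and grows only as far as needed for what follows to match.
Unlike `match`, `search` isn't anchored — it looks for the pattern anywhere in the string.
The match spans [5:19] → 'qnX005rrvddp54'.
Captured: group 1 = '00'.

('00',)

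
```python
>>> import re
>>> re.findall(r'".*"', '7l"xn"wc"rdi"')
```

Walking the string: at [2:13] → '"xn"wc"rdi"'.
No capturing groups, so `findall` returns the 1 full match string.

['"xn"wc"rdi"']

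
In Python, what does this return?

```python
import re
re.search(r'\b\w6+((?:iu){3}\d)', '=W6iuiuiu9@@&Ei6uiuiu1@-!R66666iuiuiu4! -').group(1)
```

'iuiuiu9'

The match spans [1:10] → 'W6iuiuiu9'.
Captured: group 1 = 'iuiuiu9'.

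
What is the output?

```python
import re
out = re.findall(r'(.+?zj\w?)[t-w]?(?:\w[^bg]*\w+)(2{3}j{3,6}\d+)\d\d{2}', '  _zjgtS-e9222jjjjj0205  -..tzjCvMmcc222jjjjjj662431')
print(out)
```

[('  _zjg', '222jjjjjj662')]

The pattern matches one or more of any character (lazy), then the literal 'zj', then optionally a word character (captured); then optionally a character in [t-w]; then a word character, then zero or more of any character except [bg], then one or more of a word character (non-capturing group); then exactly 3 of the literal '2', then 3 to 6 of a literal 'j', then one or more of a digit (captured); then a digit, then exactly 2 of a digit.
With the lazy modifier that quantifier settles for the fewest repetitions that let the rest of the pattern succeed (the atoms after it are unaffected and can still be greedy).
Walking the string: at [0:52] match '  _zjgtS-e9222jjjjj0205  -..tzjCvMmcc222jjjjjj662431', groups = ('  _zjg', '222jjjjjj662').
Multiple groups make `findall` return tuples — one 2-tuple for the one match.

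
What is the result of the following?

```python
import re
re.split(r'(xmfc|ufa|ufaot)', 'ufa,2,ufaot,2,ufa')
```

Branches in `(...|...)` are attempted left-to-right; the first branch that allows the whole pattern to succeed is taken.
Matches to split on: at [0:3] → 'ufa'; at [6:9] → 'ufa'; at [14:17] → 'ufa'.
Because the pattern has a capturing group, `split` also inserts each captured text between the pieces.

['', 'ufa', ',2,', 'ufa', 'ot,2,', 'ufa', '']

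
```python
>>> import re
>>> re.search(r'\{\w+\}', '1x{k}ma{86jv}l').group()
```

The match spans [2:5] → '{k}'.

'{k}'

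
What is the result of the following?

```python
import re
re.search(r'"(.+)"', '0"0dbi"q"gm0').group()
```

`search` walks the string left to right and returns the first match it finds.
The match spans [1:9] → '"0dbi"q"'.
Captured: group 1 = '0dbi"q'.

'"0dbi"q"'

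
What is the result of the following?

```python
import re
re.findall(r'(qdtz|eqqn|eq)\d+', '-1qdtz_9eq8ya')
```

With a single group, `findall` returns only what that group captured — 1 item.

['eq']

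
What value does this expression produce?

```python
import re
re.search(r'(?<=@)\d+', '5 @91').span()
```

The lookaround is zero-width — it requires the adjacent text to match without consuming it, so the asserted text isn't part of the match.
The match spans [3:5] → '91'.

(3, 5)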